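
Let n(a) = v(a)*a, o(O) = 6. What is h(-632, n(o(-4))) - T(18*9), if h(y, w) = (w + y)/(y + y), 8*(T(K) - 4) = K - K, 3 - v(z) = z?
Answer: -2203/632 ≈ -3.4858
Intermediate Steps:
v(z) = 3 - z
T(K) = 4 (T(K) = 4 + (K - K)/8 = 4 + (1/8)*0 = 4 + 0 = 4)
n(a) = a*(3 - a) (n(a) = (3 - a)*a = a*(3 - a))
h(y, w) = (w + y)/(2*y) (h(y, w) = (w + y)/((2*y)) = (w + y)*(1/(2*y)) = (w + y)/(2*y))
h(-632, n(o(-4))) - T(18*9) = (1/2)*(6*(3 - 1*6) - 632)/(-632) - 1*4 = (1/2)*(-1/632)*(6*(3 - 6) - 632) - 4 = (1/2)*(-1/632)*(6*(-3) - 632) - 4 = (1/2)*(-1/632)*(-18 - 632) - 4 = (1/2)*(-1/632)*(-650) - 4 = 325/632 - 4 = -2203/632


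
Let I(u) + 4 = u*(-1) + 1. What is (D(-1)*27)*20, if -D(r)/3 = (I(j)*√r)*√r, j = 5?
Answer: -12960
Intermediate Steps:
I(u) = -3 - u (I(u) = -4 + (u*(-1) + 1) = -4 + (-u + 1) = -4 + (1 - u) = -3 - u)
D(r) = 24*r (D(r) = -3*(-3 - 1*5)*√r*√r = -3*(-3 - 5)*√r*√r = -3*(-8*√r)*√r = -(-24)*r = 24*r)
(D(-1)*27)*20 = ((24*(-1))*27)*20 = -24*27*20 = -648*20 = -12960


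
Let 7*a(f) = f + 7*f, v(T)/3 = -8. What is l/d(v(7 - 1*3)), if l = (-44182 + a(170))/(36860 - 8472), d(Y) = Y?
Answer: 51319/794864 ≈ 0.064563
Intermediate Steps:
v(T) = -24 (v(T) = 3*(-8) = -24)
a(f) = 8*f/7 (a(f) = (f + 7*f)/7 = (8*f)/7 = 8*f/7)
l = -153957/99358 (l = (-44182 + (8/7)*170)/(36860 - 8472) = (-44182 + 1360/7)/28388 = -307914/7*1/28388 = -153957/99358 ≈ -1.5495)
l/d(v(7 - 1*3)) = -153957/99358/(-24) = -153957/99358*(-1/24) = 51319/794864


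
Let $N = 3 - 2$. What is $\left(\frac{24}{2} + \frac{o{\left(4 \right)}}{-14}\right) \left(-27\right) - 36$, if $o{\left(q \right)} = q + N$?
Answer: $- \frac{4905}{14} \approx -350.36$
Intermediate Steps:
$N = 1$ ($N = 3 - 2 = 1$)
$o{\left(q \right)} = 1 + q$ ($o{\left(q \right)} = q + 1 = 1 + q$)
$\left(\frac{24}{2} + \frac{o{\left(4 \right)}}{-14}\right) \left(-27\right) - 36 = \left(\frac{24}{2} + \frac{1 + 4}{-14}\right) \left(-27\right) - 36 = \left(24 \cdot \frac{1}{2} + 5 \left(- \frac{1}{14}\right)\right) \left(-27\right) - 36 = \left(12 - \frac{5}{14}\right) \left(-27\right) - 36 = \frac{163}{14} \left(-27\right) - 36 = - \frac{4401}{14} - 36 = - \frac{4905}{14}$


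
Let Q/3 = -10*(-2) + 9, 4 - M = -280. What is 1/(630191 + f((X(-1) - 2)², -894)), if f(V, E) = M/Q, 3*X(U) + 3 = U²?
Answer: 87/54826901 ≈ 1.5868e-6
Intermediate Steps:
X(U) = -1 + U²/3
M = 284 (M = 4 - 1*(-280) = 4 + 280 = 284)
Q = 87 (Q = 3*(-10*(-2) + 9) = 3*(20 + 9) = 3*29 = 87)
f(V, E) = 284/87
1/(630191 + f((X(-1) - 2)², -894)) = 1/(630191 + 284/87) = 1/(54826901/87) = 87/54826901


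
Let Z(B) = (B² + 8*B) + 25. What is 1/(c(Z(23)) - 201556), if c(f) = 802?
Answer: -1/200754 ≈ -4.9812e-6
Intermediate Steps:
Z(B) = 25 + B² + 8*B
1/(c(Z(23)) - 201556) = 1/(802 - 201556) = 1/(-200754) = -1/200754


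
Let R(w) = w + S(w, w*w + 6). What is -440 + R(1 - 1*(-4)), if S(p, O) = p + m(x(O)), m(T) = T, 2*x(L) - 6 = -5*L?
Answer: -1009/2 ≈ -504.50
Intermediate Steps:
x(L) = 3 - 5*L/2 (x(L) = 3 + (-5*L)/2 = 3 - 5*L/2)
S(p, O) = 3 + p - 5*O/2 (S(p, O) = p + (3 - 5*O/2) = 3 + p - 5*O/2)
R(w) = -12 + 2*w - 5*w**2/2 (R(w) = w + (3 + w - 5*(w*w + 6)/2) = w + (3 + w - 5*(w**2 + 6)/2) = w + (3 + w - 5*(6 + w**2)/2) = w + (3 + w + (-15 - 5*w**2/2)) = w + (-12 + w - 5*w**2/2) = -12 + 2*w - 5*w**2/2)
-440 + R(1 - 1*(-4)) = -440 + (-12 + 2*(1 - 1*(-4)) - 5*(1 - 1*(-4))**2/2) = -440 + (-12 + 2*(1 + 4) - 5*(1 + 4)**2/2) = -440 + (-12 + 2*5 - 5/2*5**2) = -440 + (-12 + 10 - 5/2*25) = -440 + (-12 + 10 - 125/2) = -440 - 129/2 = -1009/2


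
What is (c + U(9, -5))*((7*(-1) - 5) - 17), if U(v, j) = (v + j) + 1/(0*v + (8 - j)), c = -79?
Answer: 28246/13 ≈ 2172.8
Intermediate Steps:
U(v, j) = j + v + 1/(8 - j) (U(v, j) = (j + v) + 1/(0 + (8 - j)) = (j + v) + 1/(8 - j) = j + v + 1/(8 - j))
(c + U(9, -5))*((7*(-1) - 5) - 17) = (-79 + (-1 + (-5)**2 - 8*(-5) - 8*9 - 5*9)/(-8 - 5))*((7*(-1) - 5) - 17) = (-79 + (-1 + 25 + 40 - 72 - 45)/(-13))*((-7 - 5) - 17) = (-79 - 1/13*(-53))*(-12 - 17) = (-79 + 53/13)*(-29) = -974/13*(-29) = 28246/13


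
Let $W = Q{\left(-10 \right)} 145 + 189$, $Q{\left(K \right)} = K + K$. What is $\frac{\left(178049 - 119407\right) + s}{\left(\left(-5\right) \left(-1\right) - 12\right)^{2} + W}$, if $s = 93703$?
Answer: $- \frac{152345}{2662} \approx -57.23$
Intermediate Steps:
$Q{\left(K \right)} = 2 K$
$W = -2711$ ($W = 2 \left(-10\right) 145 + 189 = \left(-20\right) 145 + 189 = -2900 + 189 = -2711$)
$\frac{\left(178049 - 119407\right) + s}{\left(\left(-5\right) \left(-1\right) - 12\right)^{2} + W} = \frac{\left(178049 - 119407\right) + 93703}{\left(\left(-5\right) \left(-1\right) - 12\right)^{2} - 2711} = \frac{\left(178049 - 119407\right) + 93703}{\left(5 - 12\right)^{2} - 2711} = \frac{58642 + 93703}{\left(-7\right)^{2} - 2711} = \frac{152345}{49 - 2711} = \frac{152345}{-2662} = 152345 \left(- \frac{1}{2662}\right) = - \frac{152345}{2662}$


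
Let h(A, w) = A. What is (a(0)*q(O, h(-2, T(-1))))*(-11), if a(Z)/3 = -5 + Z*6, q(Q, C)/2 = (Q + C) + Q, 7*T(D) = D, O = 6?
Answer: 3300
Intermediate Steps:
T(D) = D/7
q(Q, C) = 2*C + 4*Q (q(Q, C) = 2*((Q + C) + Q) = 2*((C + Q) + Q) = 2*(C + 2*Q) = 2*C + 4*Q)
a(Z) = -15 + 18*Z (a(Z) = 3*(-5 + Z*6) = 3*(-5 + 6*Z) = -15 + 18*Z)
(a(0)*q(O, h(-2, T(-1))))*(-11) = ((-15 + 18*0)*(2*(-2) + 4*6))*(-11) = ((-15 + 0)*(-4 + 24))*(-11) = -15*20*(-11) = -300*(-11) = 3300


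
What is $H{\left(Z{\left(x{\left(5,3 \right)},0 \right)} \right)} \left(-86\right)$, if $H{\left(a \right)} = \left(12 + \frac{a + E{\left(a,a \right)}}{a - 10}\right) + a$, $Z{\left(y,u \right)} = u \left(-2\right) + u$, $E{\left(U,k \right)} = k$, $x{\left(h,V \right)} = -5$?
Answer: $-1032$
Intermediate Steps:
$Z{\left(y,u \right)} = - u$ ($Z{\left(y,u \right)} = - 2 u + u = - u$)
$H{\left(a \right)} = 12 + a + \frac{2 a}{-10 + a}$ ($H{\left(a \right)} = \left(12 + \frac{a + a}{a - 10}\right) + a = \left(12 + \frac{2 a}{-10 + a}\right) + a = 12 + a + \frac{2 a}{-10 + a}$)
$H{\left(Z{\left(x{\left(5,3 \right)},0 \right)} \right)} \left(-86\right) = \frac{-120 + \left(\left(-1\right) 0\right)^{2} + 4 \left(\left(-1\right) 0\right)}{-10 - 0} \left(-86\right) = \frac{-120 + 0^{2} + 4 \cdot 0}{-10 + 0} \left(-86\right) = \frac{-120 + 0 + 0}{-10} \left(-86\right) = \left(- \frac{1}{10}\right) \left(-120\right) \left(-86\right) = 12 \left(-86\right) = -1032$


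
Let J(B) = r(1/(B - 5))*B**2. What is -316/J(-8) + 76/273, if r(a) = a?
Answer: 281587/4368 ≈ 64.466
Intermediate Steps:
J(B) = B**2/(-5 + B) (J(B) = B**2/(B - 5) = B**2/(-5 + B))
-316/J(-8) + 76/273 = -316/((-8)**2/(-5 - 8)) + 76/273 = -316/(64/(-13)) + 76*(1/273) = -316/(64*(-1/13)) + 76/273 = -316/(-64/13) + 76/273 = -316*(-13/64) + 76/273 = 1027/16 + 76/273 = 281587/4368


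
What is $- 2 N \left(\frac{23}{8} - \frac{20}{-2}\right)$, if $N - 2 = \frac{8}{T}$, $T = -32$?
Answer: $- \frac{721}{16} \approx -45.063$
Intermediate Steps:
$N = \frac{7}{4}$ ($N = 2 + \frac{8}{-32} = 2 + 8 \left(- \frac{1}{32}\right) = 2 - \frac{1}{4} = \frac{7}{4} \approx 1.75$)
$- 2 N \left(\frac{23}{8} - \frac{20}{-2}\right) = \left(-2\right) \frac{7}{4} \left(\frac{23}{8} - \frac{20}{-2}\right) = - \frac{7 \left(23 \cdot \frac{1}{8} - -10\right)}{2} = - \frac{7 \left(\frac{23}{8} + 10\right)}{2} = \left(- \frac{7}{2}\right) \frac{103}{8} = - \frac{721}{16}$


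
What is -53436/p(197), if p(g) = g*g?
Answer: -53436/38809 ≈ -1.3769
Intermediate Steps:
p(g) = g²
-53436/p(197) = -53436/(197²) = -53436/38809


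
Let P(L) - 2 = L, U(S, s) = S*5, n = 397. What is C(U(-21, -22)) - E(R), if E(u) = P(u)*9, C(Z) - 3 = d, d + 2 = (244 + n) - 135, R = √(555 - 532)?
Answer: 489 - 9*√23 ≈ 445.84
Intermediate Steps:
U(S, s) = 5*S
P(L) = 2 + L
R = √23 ≈ 4.7958
d = 504 (d = -2 + ((244 + 397) - 135) = -2 + (641 - 135) = -2 + 506 = 504)
C(Z) = 507 (C(Z) = 3 + 504 = 507)
E(u) = 18 + 9*u (E(u) = (2 + u)*9 = 18 + 9*u)
C(U(-21, -22)) - E(R) = 507 - (18 + 9*√23) = 507 + (-18 - 9*√23) = 489 - 9*√23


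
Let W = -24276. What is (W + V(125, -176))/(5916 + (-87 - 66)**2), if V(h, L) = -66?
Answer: -8114/9775 ≈ -0.83008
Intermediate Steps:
(W + V(125, -176))/(5916 + (-87 - 66)**2) = (-24276 - 66)/(5916 + (-87 - 66)**2) = -24342/(5916 + (-153)**2) = -24342/(5916 + 23409) = -24342/29325 = -24342*1/29325 = -8114/9775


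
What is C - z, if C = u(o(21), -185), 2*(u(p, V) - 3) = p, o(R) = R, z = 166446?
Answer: -332865/2 ≈ -1.6643e+5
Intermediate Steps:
u(p, V) = 3 + p/2
C = 27/2 (C = 3 + (1/2)*21 = 3 + 21/2 = 27/2 ≈ 13.500)
C - z = 27/2 - 1*166446 = 27/2 - 166446 = -332865/2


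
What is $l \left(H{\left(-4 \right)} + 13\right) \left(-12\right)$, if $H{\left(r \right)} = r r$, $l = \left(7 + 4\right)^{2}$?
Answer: $-42108$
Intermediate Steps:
$l = 121$ ($l = 11^{2} = 121$)
$H{\left(r \right)} = r^{2}$
$l \left(H{\left(-4 \right)} + 13\right) \left(-12\right) = 121 \left(\left(-4\right)^{2} + 13\right) \left(-12\right) = 121 \left(16 + 13\right) \left(-12\right) = 121 \cdot 29 \left(-12\right) = 121 \left(-348\right) = -42108$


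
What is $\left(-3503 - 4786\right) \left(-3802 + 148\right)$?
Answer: $30288006$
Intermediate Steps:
$\left(-3503 - 4786\right) \left(-3802 + 148\right) = \left(-8289\right) \left(-3654\right) = 30288006$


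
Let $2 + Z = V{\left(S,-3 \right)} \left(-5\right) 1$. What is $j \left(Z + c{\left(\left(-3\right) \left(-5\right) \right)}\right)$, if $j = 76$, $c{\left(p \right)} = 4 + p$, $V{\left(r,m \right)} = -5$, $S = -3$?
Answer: $3192$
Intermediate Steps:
$Z = 23$ ($Z = -2 + \left(-5\right) \left(-5\right) 1 = -2 + 25 \cdot 1 = -2 + 25 = 23$)
$j \left(Z + c{\left(\left(-3\right) \left(-5\right) \right)}\right) = 76 \left(23 + \left(4 - -15\right)\right) = 76 \left(23 + \left(4 + 15\right)\right) = 76 \left(23 + 19\right) = 76 \cdot 42 = 3192$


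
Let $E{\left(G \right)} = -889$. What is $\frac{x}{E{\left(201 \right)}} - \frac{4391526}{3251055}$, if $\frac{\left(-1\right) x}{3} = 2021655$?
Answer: $\frac{6571210240487}{963395965} \approx 6820.9$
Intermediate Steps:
$x = -6064965$ ($x = \left(-3\right) 2021655 = -6064965$)
$\frac{x}{E{\left(201 \right)}} - \frac{4391526}{3251055} = - \frac{6064965}{-889} - \frac{4391526}{3251055} = \left(-6064965\right) \left(- \frac{1}{889}\right) - \frac{1463842}{1083685} = \frac{6064965}{889} - \frac{1463842}{1083685} = \frac{6571210240487}{963395965}$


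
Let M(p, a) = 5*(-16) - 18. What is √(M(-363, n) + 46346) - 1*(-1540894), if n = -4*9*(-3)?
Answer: 1540894 + 2*√11562 ≈ 1.5411e+6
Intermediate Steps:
n = 108 (n = -36*(-3) = 108)
M(p, a) = -98 (M(p, a) = -80 - 18 = -98)
√(M(-363, n) + 46346) - 1*(-1540894) = √(-98 + 46346) - 1*(-1540894) = √46248 + 1540894 = 2*√11562 + 1540894 = 1540894 + 2*√11562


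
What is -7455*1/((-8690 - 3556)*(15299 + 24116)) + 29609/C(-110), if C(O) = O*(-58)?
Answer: 16427130933/3539624660 ≈ 4.6409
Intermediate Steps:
C(O) = -58*O
-7455*1/((-8690 - 3556)*(15299 + 24116)) + 29609/C(-110) = -7455*1/((-8690 - 3556)*(15299 + 24116)) + 29609/((-58*(-110))) = -7455/(39415*(-12246)) + 29609/6380 = -7455/(-482676090) + 29609*(1/6380) = -7455*(-1/482676090) + 1021/220 = 497/32178406 + 1021/220 = 16427130933/3539624660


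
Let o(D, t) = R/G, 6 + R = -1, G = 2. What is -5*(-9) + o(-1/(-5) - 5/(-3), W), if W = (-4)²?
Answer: 83/2 ≈ 41.500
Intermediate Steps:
W = 16
R = -7 (R = -6 - 1 = -7)
o(D, t) = -7/2
-5*(-9) + o(-1/(-5) - 5/(-3), W) = -5*(-9) - 7/2 = 45 - 7/2 = 83/2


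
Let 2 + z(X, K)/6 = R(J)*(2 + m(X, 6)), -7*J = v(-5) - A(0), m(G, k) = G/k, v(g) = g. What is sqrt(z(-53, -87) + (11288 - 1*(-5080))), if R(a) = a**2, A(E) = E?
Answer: sqrt(800419)/7 ≈ 127.81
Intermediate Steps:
J = 5/7 (J = -(-5 - 1*0)/7 = -(-5 + 0)/7 = -1/7*(-5) = 5/7 ≈ 0.71429)
z(X, K) = -288/49 + 25*X/49 (z(X, K) = -12 + 6*((5/7)**2*(2 + X/6)) = -12 + 6*(25*(2 + X*(1/6))/49) = -12 + 6*(25*(2 + X/6)/49) = -12 + 6*(50/49 + 25*X/294) = -12 + (300/49 + 25*X/49) = -288/49 + 25*X/49)
sqrt(z(-53, -87) + (11288 - 1*(-5080))) = sqrt((-288/49 + (25/49)*(-53)) + (11288 - 1*(-5080))) = sqrt((-288/49 - 1325/49) + (11288 + 5080)) = sqrt(-1613/49 + 16368) = sqrt(800419/49) = sqrt(800419)/7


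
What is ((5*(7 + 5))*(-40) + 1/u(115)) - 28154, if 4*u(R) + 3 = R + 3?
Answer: -3513706/115 ≈ -30554.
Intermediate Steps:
u(R) = R/4 (u(R) = -¾ + (R + 3)/4 = -¾ + (3 + R)/4 = -¾ + (¾ + R/4) = R/4)
((5*(7 + 5))*(-40) + 1/u(115)) - 28154 = ((5*(7 + 5))*(-40) + 1/((¼)*115)) - 28154 = ((5*12)*(-40) + 1/(115/4)) - 28154 = (60*(-40) + 4/115) - 28154 = (-2400 + 4/115) - 28154 = -275996/115 - 28154 = -3513706/115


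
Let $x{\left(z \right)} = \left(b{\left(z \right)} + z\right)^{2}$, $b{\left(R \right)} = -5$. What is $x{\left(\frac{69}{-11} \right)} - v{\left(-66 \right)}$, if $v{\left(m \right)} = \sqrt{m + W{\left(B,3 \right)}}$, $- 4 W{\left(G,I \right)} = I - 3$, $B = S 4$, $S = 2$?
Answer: $\frac{15376}{121} - i \sqrt{66} \approx 127.07 - 8.124 i$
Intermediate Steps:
$B = 8$ ($B = 2 \cdot 4 = 8$)
$W{\left(G,I \right)} = \frac{3}{4} - \frac{I}{4}$ ($W{\left(G,I \right)} = - \frac{I - 3}{4} = - \frac{-3 + I}{4} = \frac{3}{4} - \frac{I}{4}$)
$x{\left(z \right)} = \left(-5 + z\right)^{2}$
$v{\left(m \right)} = \sqrt{m}$ ($v{\left(m \right)} = \sqrt{m + \left(\frac{3}{4} - \frac{3}{4}\right)} = \sqrt{m + 0} = \sqrt{m}$)
$x{\left(\frac{69}{-11} \right)} - v{\left(-66 \right)} = \left(-5 + \frac{69}{-11}\right)^{2} - \sqrt{-66} = \left(-5 + 69 \left(- \frac{1}{11}\right)\right)^{2} - i \sqrt{66} = \left(-5 - \frac{69}{11}\right)^{2} - i \sqrt{66} = \left(- \frac{124}{11}\right)^{2} - i \sqrt{66} = \frac{15376}{121} - i \sqrt{66}$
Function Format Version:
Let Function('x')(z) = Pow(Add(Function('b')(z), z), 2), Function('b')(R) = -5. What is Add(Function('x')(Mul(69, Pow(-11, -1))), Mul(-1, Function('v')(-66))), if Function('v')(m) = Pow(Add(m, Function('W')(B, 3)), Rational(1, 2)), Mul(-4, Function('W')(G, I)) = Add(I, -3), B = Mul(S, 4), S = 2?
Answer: Add(Rational(15376, 121), Mul(-1, I, Pow(66, Rational(1, 2)))) ≈ Add(127.07, Mul(-8.1240, I))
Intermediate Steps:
B = 8 (B = Mul(2, 4) = 8)
Function('W')(G, I) = Add(Rational(3, 4), Mul(Rational(-1, 4), I)) (Function('W')(G, I) = Mul(Rational(-1, 4), Add(I, -3)) = Mul(Rational(-1, 4), Add(-3, I)) = Add(Rational(3, 4), Mul(Rational(-1, 4), I)))
Function('x')(z) = Pow(Add(-5, z), 2)
Function('v')(m) = Pow(m, Rational(1, 2)) (Function('v')(m) = Pow(Add(m, Add(Rational(3, 4), Mul(Rational(-1, 4), 3))), Rational(1, 2)) = Pow(Add(m, Add(Rational(3, 4), Rational(-3, 4))), Rational(1, 2)) = Pow(Add(m, 0), Rational(1, 2)) = Pow(m, Rational(1, 2)))
Add(Function('x')(Mul(69, Pow(-11, -1))), Mul(-1, Function('v')(-66))) = Add(Pow(Add(-5, Mul(69, Pow(-11, -1))), 2), Mul(-1, Pow(-66, Rational(1, 2)))) = Add(Pow(Add(-5, Mul(69, Rational(-1, 11))), 2), Mul(-1, Mul(I, Pow(66, Rational(1, 2))))) = Add(Pow(Add(-5, Rational(-69, 11)), 2), Mul(-1, I, Pow(66, Rational(1, 2)))) = Add(Pow(Rational(-124, 11), 2), Mul(-1, I, Pow(66, Rational(1, 2)))) = Add(Rational(15376, 121), Mul(-1, I, Pow(66, Rational(1, 2))))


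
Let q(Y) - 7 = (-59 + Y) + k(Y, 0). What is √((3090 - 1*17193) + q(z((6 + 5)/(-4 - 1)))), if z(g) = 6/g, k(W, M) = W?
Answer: I*√1713415/11 ≈ 119.0*I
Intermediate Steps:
q(Y) = -52 + 2*Y (q(Y) = 7 + ((-59 + Y) + Y) = 7 + (-59 + 2*Y) = -52 + 2*Y)
√((3090 - 1*17193) + q(z((6 + 5)/(-4 - 1)))) = √((3090 - 1*17193) + (-52 + 2*(6/(((6 + 5)/(-4 - 1)))))) = √((3090 - 17193) + (-52 + 2*(6/((11/(-5)))))) = √(-14103 + (-52 + 2*(6/((11*(-⅕)))))) = √(-14103 + (-52 + 2*(6/(-11/5)))) = √(-14103 + (-52 + 2*(6*(-5/11)))) = √(-14103 + (-52 + 2*(-30/11))) = √(-14103 + (-52 - 60/11)) = √(-14103 - 632/11) = √(-155765/11) = I*√1713415/11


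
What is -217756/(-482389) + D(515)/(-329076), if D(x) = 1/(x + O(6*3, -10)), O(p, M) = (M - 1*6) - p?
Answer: 34467629049947/76355211073284 ≈ 0.45141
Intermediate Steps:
O(p, M) = -6 + M - p (O(p, M) = (M - 6) - p = (-6 + M) - p = -6 + M - p)
D(x) = 1/(-34 + x) (D(x) = 1/(x + (-6 - 10 - 6*3)) = 1/(x + (-6 - 10 - 1*18)) = 1/(x + (-6 - 10 - 18)) = 1/(x - 34) = 1/(-34 + x))
-217756/(-482389) + D(515)/(-329076) = -217756/(-482389) + 1/((-34 + 515)*(-329076)) = -217756*(-1/482389) - 1/329076/481 = 217756/482389 + (1/481)*(-1/329076) = 217756/482389 - 1/158285556 = 34467629049947/76355211073284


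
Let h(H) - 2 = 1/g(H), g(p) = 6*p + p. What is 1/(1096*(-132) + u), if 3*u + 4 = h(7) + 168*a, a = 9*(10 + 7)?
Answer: -147/20007385 ≈ -7.3473e-6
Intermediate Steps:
a = 153 (a = 9*17 = 153)
g(p) = 7*p
h(H) = 2 + 1/(7*H)
u = 1259399/147 (u = -4/3 + ((2 + (⅐)/7) + 168*153)/3 = -4/3 + ((2 + (⅐)*(⅐)) + 25704)/3 = -4/3 + ((2 + 1/49) + 25704)/3 = -4/3 + (99/49 + 25704)/3 = -4/3 + (⅓)*(1259595/49) = -4/3 + 419865/49 = 1259399/147 ≈ 8567.3)
1/(1096*(-132) + u) = 1/(1096*(-132) + 1259399/147) = 1/(-144672 + 1259399/147) = 1/(-20007385/147) = -147/20007385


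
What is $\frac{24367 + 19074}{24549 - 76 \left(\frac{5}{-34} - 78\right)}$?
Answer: $\frac{738497}{518299} \approx 1.4248$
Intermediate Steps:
$\frac{24367 + 19074}{24549 - 76 \left(\frac{5}{-34} - 78\right)} = \frac{43441}{24549 - 76 \left(5 \left(- \frac{1}{34}\right) - 78\right)} = \frac{43441}{24549 - 76 \left(- \frac{5}{34} - 78\right)} = \frac{43441}{24549 - - \frac{100966}{17}} = \frac{43441}{24549 + \frac{100966}{17}} = \frac{43441}{\frac{518299}{17}} = 43441 \cdot \frac{17}{518299} = \frac{738497}{518299}$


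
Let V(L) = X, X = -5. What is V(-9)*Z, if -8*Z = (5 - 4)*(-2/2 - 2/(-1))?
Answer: 5/8 ≈ 0.62500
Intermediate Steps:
V(L) = -5
Z = -1/8 (Z = -(5 - 4)*(-2/2 - 2/(-1))/8 = -(-2*1/2 - 2*(-1))/8 = -(-1 + 2)/8 = -1/8 ≈ -0.12500)
V(-9)*Z = -5*(-1/8) = 5/8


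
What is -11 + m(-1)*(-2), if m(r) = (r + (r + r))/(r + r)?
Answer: -14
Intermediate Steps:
m(r) = 3/2 (m(r) = (r + 2*r)/((2*r)) = (3*r)*(1/(2*r)) = 3/2)
-11 + m(-1)*(-2) = -11 + (3/2)*(-2) = -11 - 3 = -14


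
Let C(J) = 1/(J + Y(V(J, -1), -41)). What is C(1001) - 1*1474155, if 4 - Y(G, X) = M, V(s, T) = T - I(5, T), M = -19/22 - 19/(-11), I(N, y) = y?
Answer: -32565558083/22091 ≈ -1.4742e+6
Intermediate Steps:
M = 19/22 (M = -19*1/22 - 19*(-1/11) = -19/22 + 19/11 = 19/22 ≈ 0.86364)
V(s, T) = 0 (V(s, T) = T - T = 0)
Y(G, X) = 69/22 (Y(G, X) = 4 - 1*19/22 = 4 - 19/22 = 69/22)
C(J) = 1/(69/22 + J) (C(J) = 1/(J + 69/22) = 1/(69/22 + J))
C(1001) - 1*1474155 = 22/(69 + 22*1001) - 1*1474155 = 22/(69 + 22022) - 1474155 = 22/22091 - 1474155 = -32565558083/22091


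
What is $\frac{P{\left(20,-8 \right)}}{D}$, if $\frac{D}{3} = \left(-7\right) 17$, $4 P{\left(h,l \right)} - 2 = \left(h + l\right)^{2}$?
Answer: $- \frac{73}{714} \approx -0.10224$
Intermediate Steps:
$P{\left(h,l \right)} = \frac{1}{2} + \frac{\left(h + l\right)^{2}}{4}$
$D = -357$ ($D = 3 \left(\left(-7\right) 17\right) = 3 \left(-119\right) = -357$)
$\frac{P{\left(20,-8 \right)}}{D} = \frac{\frac{1}{2} + \frac{\left(20 - 8\right)^{2}}{4}}{-357} = \left(\frac{1}{2} + \frac{12^{2}}{4}\right) \left(- \frac{1}{357}\right) = \left(\frac{1}{2} + \frac{1}{4} \cdot 144\right) \left(- \frac{1}{357}\right) = \left(\frac{1}{2} + 36\right) \left(- \frac{1}{357}\right) = \frac{73}{2} \left(- \frac{1}{357}\right) = - \frac{73}{714}$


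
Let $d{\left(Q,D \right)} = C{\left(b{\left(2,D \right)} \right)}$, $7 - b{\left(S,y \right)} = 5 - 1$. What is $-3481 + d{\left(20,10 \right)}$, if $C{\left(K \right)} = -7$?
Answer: $-3488$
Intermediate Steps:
$b{\left(S,y \right)} = 3$ ($b{\left(S,y \right)} = 7 - \left(5 - 1\right) = 7 - 4 = 3$)
$d{\left(Q,D \right)} = -7$
$-3481 + d{\left(20,10 \right)} = -3481 - 7 = -3488$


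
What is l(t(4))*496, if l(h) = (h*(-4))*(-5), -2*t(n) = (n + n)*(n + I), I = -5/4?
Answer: -109120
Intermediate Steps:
I = -5/4 (I = -5*¼ = -5/4 ≈ -1.2500)
t(n) = -n*(-5/4 + n) (t(n) = -(n + n)*(n - 5/4)/2 = -2*n*(-5/4 + n)/2 = -n*(-5/4 + n))
l(h) = 20*h (l(h) = -4*h*(-5) = 20*h)
l(t(4))*496 = (20*((¼)*4*(5 - 4*4)))*496 = (20*((¼)*4*(5 - 16)))*496 = (20*((¼)*4*(-11)))*496 = (20*(-11))*496 = -220*496 = -109120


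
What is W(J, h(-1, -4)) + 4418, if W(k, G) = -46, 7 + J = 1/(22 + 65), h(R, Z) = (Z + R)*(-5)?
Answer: 4372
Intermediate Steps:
h(R, Z) = -5*R - 5*Z (h(R, Z) = (R + Z)*(-5) = -5*R - 5*Z)
J = -608/87 (J = -7 + 1/(22 + 65) = -7 + 1/87 = -608/87 ≈ -6.9885)
W(J, h(-1, -4)) + 4418 = -46 + 4418 = 4372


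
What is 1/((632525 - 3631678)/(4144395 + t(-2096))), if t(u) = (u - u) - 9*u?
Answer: -4163259/2999153 ≈ -1.3881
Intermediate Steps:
t(u) = -9*u (t(u) = 0 - 9*u = -9*u)
1/((632525 - 3631678)/(4144395 + t(-2096))) = 1/((632525 - 3631678)/(4144395 - 9*(-2096))) = 1/(-2999153/(4144395 + 18864)) = 1/(-2999153/4163259) = -4163259/2999153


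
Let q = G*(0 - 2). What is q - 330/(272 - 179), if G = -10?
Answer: 510/31 ≈ 16.452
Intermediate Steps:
q = 20 (q = -10*(0 - 2) = -10*(-2) = 20)
q - 330/(272 - 179) = 20 - 330/(272 - 179) = 20 - 330/93 = 20 - 330*1/93 = 20 - 110/31 = 510/31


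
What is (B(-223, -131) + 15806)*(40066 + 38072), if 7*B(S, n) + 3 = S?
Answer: 8627685408/7 ≈ 1.2325e+9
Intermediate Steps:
B(S, n) = -3/7 + S/7
(B(-223, -131) + 15806)*(40066 + 38072) = ((-3/7 + (1/7)*(-223)) + 15806)*(40066 + 38072) = ((-3/7 - 223/7) + 15806)*78138 = (-226/7 + 15806)*78138 = (110416/7)*78138 = 8627685408/7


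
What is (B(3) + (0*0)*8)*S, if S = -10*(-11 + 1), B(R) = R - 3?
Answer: 0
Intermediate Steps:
B(R) = -3 + R
S = 100 (S = -10*(-10) = 100)
(B(3) + (0*0)*8)*S = ((-3 + 3) + (0*0)*8)*100 = (0 + 0*8)*100 = (0 + 0)*100 = 0*100 = 0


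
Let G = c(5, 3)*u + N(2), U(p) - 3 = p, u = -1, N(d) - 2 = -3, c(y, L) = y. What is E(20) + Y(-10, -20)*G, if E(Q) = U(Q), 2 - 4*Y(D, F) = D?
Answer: 5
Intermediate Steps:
N(d) = -1 (N(d) = 2 - 3 = -1)
U(p) = 3 + p
Y(D, F) = ½ - D/4
E(Q) = 3 + Q
G = -6 (G = 5*(-1) - 1 = -5 - 1 = -6)
E(20) + Y(-10, -20)*G = (3 + 20) + (½ - ¼*(-10))*(-6) = 23 + (½ + 5/2)*(-6) = 23 + 3*(-6) = 23 - 18 = 5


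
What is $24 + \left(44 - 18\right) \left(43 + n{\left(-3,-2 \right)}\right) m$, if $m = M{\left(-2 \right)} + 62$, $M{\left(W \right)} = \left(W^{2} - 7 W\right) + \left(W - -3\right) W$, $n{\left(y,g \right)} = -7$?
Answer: $73032$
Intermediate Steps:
$M{\left(W \right)} = W^{2} - 7 W + W \left(3 + W\right)$ ($M{\left(W \right)} = \left(W^{2} - 7 W\right) + \left(W + 3\right) W = \left(W^{2} - 7 W\right) + \left(3 + W\right) W = \left(W^{2} - 7 W\right) + W \left(3 + W\right) = W^{2} - 7 W + W \left(3 + W\right)$)
$m = 78$ ($m = 2 \left(-2\right) \left(-2 - 2\right) + 62 = 2 \left(-2\right) \left(-4\right) + 62 = 16 + 62 = 78$)
$24 + \left(44 - 18\right) \left(43 + n{\left(-3,-2 \right)}\right) m = 24 + \left(44 - 18\right) \left(43 - 7\right) 78 = 24 + 26 \cdot 36 \cdot 78 = 24 + 936 \cdot 78 = 24 + 73008 = 73032$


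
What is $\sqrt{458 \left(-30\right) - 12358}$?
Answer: $i \sqrt{26098} \approx 161.55 i$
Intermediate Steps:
$\sqrt{458 \left(-30\right) - 12358} = \sqrt{-13740 - 12358} = \sqrt{-26098} = i \sqrt{26098}$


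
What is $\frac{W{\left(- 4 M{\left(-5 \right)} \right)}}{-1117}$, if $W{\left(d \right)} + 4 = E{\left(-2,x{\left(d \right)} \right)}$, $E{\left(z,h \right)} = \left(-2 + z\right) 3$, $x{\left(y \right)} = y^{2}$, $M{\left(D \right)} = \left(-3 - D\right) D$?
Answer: $\frac{16}{1117} \approx 0.014324$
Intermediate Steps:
$M{\left(D \right)} = D \left(-3 - D\right)$
$E{\left(z,h \right)} = -6 + 3 z$
$W{\left(d \right)} = -16$ ($W{\left(d \right)} = -4 + \left(-6 + 3 \left(-2\right)\right) = -4 - 12 = -16$)
$\frac{W{\left(- 4 M{\left(-5 \right)} \right)}}{-1117} = - \frac{16}{-1117} = \left(-16\right) \left(- \frac{1}{1117}\right) = \frac{16}{1117}$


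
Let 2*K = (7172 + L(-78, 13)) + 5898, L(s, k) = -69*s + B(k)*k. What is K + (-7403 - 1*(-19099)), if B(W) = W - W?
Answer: 20922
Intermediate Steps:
B(W) = 0
L(s, k) = -69*s (L(s, k) = -69*s + 0*k = -69*s + 0 = -69*s)
K = 9226 (K = ((7172 - 69*(-78)) + 5898)/2 = ((7172 + 5382) + 5898)/2 = (12554 + 5898)/2 = (½)*18452 = 9226)
K + (-7403 - 1*(-19099)) = 9226 + (-7403 - 1*(-19099)) = 9226 + (-7403 + 19099) = 9226 + 11696 = 20922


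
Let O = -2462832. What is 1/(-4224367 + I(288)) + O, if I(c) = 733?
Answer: -10402100971489/4223634 ≈ -2.4628e+6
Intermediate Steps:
1/(-4224367 + I(288)) + O = 1/(-4224367 + 733) - 2462832 = 1/(-4223634) - 2462832 = -1/4223634 - 2462832 = -10402100971489/4223634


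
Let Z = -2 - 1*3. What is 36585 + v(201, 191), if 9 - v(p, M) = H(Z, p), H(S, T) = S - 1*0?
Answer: 36599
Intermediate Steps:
Z = -5 (Z = -2 - 3 = -5)
H(S, T) = S (H(S, T) = S + 0 = S)
v(p, M) = 14 (v(p, M) = 9 - 1*(-5) = 9 + 5 = 14)
36585 + v(201, 191) = 36585 + 14 = 36599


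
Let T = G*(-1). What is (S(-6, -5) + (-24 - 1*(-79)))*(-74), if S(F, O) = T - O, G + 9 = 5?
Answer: -4736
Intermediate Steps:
G = -4 (G = -9 + 5 = -4)
T = 4 (T = -4*(-1) = 4)
S(F, O) = 4 - O
(S(-6, -5) + (-24 - 1*(-79)))*(-74) = ((4 - 1*(-5)) + (-24 - 1*(-79)))*(-74) = ((4 + 5) + (-24 + 79))*(-74) = (9 + 55)*(-74) = 64*(-74) = -4736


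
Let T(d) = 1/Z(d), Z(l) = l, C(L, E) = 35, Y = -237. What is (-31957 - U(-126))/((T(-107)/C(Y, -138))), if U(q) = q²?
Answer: 179134585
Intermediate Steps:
T(d) = 1/d
(-31957 - U(-126))/((T(-107)/C(Y, -138))) = (-31957 - 1*(-126)²)/((1/(-107*35))) = (-31957 - 1*15876)/((-1/107*1/35)) = (-31957 - 15876)/(-1/3745) = -47833*(-3745) = 179134585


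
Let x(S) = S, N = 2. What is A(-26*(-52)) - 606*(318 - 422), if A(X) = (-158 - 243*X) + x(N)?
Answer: -265668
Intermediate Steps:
A(X) = -156 - 243*X (A(X) = (-158 - 243*X) + 2 = -156 - 243*X)
A(-26*(-52)) - 606*(318 - 422) = (-156 - (-6318)*(-52)) - 606*(318 - 422) = (-156 - 243*1352) - 606*(-104) = (-156 - 328536) + 63024 = -328692 + 63024 = -265668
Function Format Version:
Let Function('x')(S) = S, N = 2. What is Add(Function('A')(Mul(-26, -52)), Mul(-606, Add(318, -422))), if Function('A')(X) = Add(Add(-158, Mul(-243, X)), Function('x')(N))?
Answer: -265668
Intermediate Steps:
Function('A')(X) = Add(-156, Mul(-243, X)) (Function('A')(X) = Add(Add(-158, Mul(-243, X)), 2) = Add(-156, Mul(-243, X)))
Add(Function('A')(Mul(-26, -52)), Mul(-606, Add(318, -422))) = Add(Add(-156, Mul(-243, Mul(-26, -52))), Mul(-606, Add(318, -422))) = Add(Add(-156, Mul(-243, 1352)), Mul(-606, -104)) = Add(Add(-156, -328536), 63024) = Add(-328692, 63024) = -265668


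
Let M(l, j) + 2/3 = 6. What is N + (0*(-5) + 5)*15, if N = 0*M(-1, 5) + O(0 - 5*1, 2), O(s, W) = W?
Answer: 77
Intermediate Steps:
M(l, j) = 16/3 (M(l, j) = -2/3 + 6 = 16/3)
N = 2 (N = 0*(16/3) + 2 = 0 + 2 = 2)
N + (0*(-5) + 5)*15 = 2 + (0*(-5) + 5)*15 = 2 + (0 + 5)*15 = 2 + 5*15 = 2 + 75 = 77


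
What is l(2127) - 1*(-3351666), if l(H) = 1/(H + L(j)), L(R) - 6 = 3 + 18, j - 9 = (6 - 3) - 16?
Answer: 7219488565/2154 ≈ 3.3517e+6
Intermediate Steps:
j = -4 (j = 9 + ((6 - 3) - 16) = 9 + (3 - 16) = 9 - 13 = -4)
L(R) = 27 (L(R) = 6 + (3 + 18) = 6 + 21 = 27)
l(H) = 1/(27 + H) (l(H) = 1/(H + 27) = 1/(27 + H))
l(2127) - 1*(-3351666) = 1/(27 + 2127) - 1*(-3351666) = 1/2154 + 3351666 = 7219488565/2154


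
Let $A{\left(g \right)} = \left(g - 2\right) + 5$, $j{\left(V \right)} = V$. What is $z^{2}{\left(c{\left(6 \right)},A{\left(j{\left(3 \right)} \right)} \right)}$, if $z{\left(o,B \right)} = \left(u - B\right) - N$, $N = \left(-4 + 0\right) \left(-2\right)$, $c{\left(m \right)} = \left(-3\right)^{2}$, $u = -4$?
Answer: $324$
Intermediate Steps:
$c{\left(m \right)} = 9$
$A{\left(g \right)} = 3 + g$ ($A{\left(g \right)} = \left(-2 + g\right) + 5 = 3 + g$)
$N = 8$ ($N = \left(-4\right) \left(-2\right) = 8$)
$z{\left(o,B \right)} = -12 - B$ ($z{\left(o,B \right)} = \left(-4 - B\right) - 8 = -12 - B$)
$z^{2}{\left(c{\left(6 \right)},A{\left(j{\left(3 \right)} \right)} \right)} = \left(-12 - \left(3 + 3\right)\right)^{2} = \left(-12 - 6\right)^{2} = \left(-18\right)^{2} = 324$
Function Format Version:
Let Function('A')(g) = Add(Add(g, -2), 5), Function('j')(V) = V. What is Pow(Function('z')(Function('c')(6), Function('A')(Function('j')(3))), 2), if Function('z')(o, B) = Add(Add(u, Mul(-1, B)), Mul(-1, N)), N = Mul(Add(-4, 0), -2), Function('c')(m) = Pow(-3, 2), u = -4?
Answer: 324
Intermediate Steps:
Function('c')(m) = 9
Function('A')(g) = Add(3, g) (Function('A')(g) = Add(Add(-2, g), 5) = Add(3, g))
N = 8 (N = Mul(-4, -2) = 8)
Function('z')(o, B) = Add(-12, Mul(-1, B)) (Function('z')(o, B) = Add(Add(-4, Mul(-1, B)), Mul(-1, 8)) = Add(Add(-4, Mul(-1, B)), -8) = Add(-12, Mul(-1, B)))
Pow(Function('z')(Function('c')(6), Function('A')(Function('j')(3))), 2) = Pow(Add(-12, Mul(-1, Add(3, 3))), 2) = Pow(Add(-12, Mul(-1, 6)), 2) = Pow(Add(-12, -6), 2) = Pow(-18, 2) = 324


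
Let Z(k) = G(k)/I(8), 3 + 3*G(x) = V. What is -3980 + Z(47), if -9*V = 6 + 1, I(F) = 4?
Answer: -214937/54 ≈ -3980.3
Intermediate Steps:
V = -7/9 (V = -(6 + 1)/9 = -⅑*7 = -7/9 ≈ -0.77778)
G(x) = -34/27 (G(x) = -1 + (⅓)*(-7/9) = -1 - 7/27 = -34/27)
Z(k) = -17/54 (Z(k) = -34/27/4 = -34/27*¼ = -17/54)
-3980 + Z(47) = -3980 - 17/54 = -214937/54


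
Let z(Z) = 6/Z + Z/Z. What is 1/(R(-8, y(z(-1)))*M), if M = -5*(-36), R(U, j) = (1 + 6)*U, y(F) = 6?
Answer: -1/10080 ≈ -9.9206e-5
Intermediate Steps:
z(Z) = 1 + 6/Z (z(Z) = 6/Z + 1 = 1 + 6/Z)
R(U, j) = 7*U
M = 180
1/(R(-8, y(z(-1)))*M) = 1/((7*(-8))*180) = (1/180)/(-56) = -1/56*1/180 = -1/10080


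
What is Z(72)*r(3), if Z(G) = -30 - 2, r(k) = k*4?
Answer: -384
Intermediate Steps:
r(k) = 4*k
Z(G) = -32
Z(72)*r(3) = -128*3 = -32*12 = -384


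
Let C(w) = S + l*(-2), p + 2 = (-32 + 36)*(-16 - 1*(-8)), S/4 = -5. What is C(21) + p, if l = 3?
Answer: -60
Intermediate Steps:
S = -20 (S = 4*(-5) = -20)
p = -34 (p = -2 + (-32 + 36)*(-16 - 1*(-8)) = -2 + 4*(-16 + 8) = -2 + 4*(-8) = -2 - 32 = -34)
C(w) = -26 (C(w) = -20 + 3*(-2) = -20 - 6 = -26)
C(21) + p = -26 - 34 = -60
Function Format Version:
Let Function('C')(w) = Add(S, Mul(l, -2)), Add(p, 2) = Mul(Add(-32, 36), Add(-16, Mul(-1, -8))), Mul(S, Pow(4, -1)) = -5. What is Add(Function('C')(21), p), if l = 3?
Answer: -60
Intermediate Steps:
S = -20 (S = Mul(4, -5) = -20)
p = -34 (p = Add(-2, Mul(Add(-32, 36), Add(-16, Mul(-1, -8)))) = Add(-2, Mul(4, Add(-16, 8))) = Add(-2, Mul(4, -8)) = Add(-2, -32) = -34)
Function('C')(w) = -26 (Function('C')(w) = Add(-20, Mul(3, -2)) = Add(-20, -6) = -26)
Add(Function('C')(21), p) = Add(-26, -34) = -60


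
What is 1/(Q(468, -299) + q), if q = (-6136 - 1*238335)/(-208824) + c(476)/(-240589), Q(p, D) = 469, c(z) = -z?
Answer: 50240757336/23621831624227 ≈ 0.0021269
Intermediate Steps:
q = 58916433643/50240757336 (q = (-6136 - 1*238335)/(-208824) - 1*476/(-240589) = (-6136 - 238335)*(-1/208824) - 476*(-1/240589) = -244471*(-1/208824) + 476/240589 = 244471/208824 + 476/240589 = 58916433643/50240757336 ≈ 1.1727)
1/(Q(468, -299) + q) = 1/(469 + 58916433643/50240757336) = 1/(23621831624227/50240757336) = 50240757336/23621831624227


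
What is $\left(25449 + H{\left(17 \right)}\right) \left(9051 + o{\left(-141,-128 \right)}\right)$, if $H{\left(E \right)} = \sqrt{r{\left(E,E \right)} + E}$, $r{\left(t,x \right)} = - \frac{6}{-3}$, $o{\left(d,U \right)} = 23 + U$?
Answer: $227666754 + 8946 \sqrt{19} \approx 2.2771 \cdot 10^{8}$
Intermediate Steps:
$r{\left(t,x \right)} = 2$ ($r{\left(t,x \right)} = \left(-6\right) \left(- \frac{1}{3}\right) = 2$)
$H{\left(E \right)} = \sqrt{2 + E}$
$\left(25449 + H{\left(17 \right)}\right) \left(9051 + o{\left(-141,-128 \right)}\right) = \left(25449 + \sqrt{2 + 17}\right) \left(9051 + \left(23 - 128\right)\right) = \left(25449 + \sqrt{19}\right) \left(9051 - 105\right) = \left(25449 + \sqrt{19}\right) 8946 = 227666754 + 8946 \sqrt{19}$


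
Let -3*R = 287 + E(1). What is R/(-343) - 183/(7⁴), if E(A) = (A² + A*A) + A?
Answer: 1481/7203 ≈ 0.20561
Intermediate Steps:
E(A) = A + 2*A² (E(A) = (A² + A²) + A = 2*A² + A = A + 2*A²)
R = -290/3 (R = -(287 + 1*(1 + 2*1))/3 = -(287 + 1*(1 + 2))/3 = -(287 + 1*3)/3 = -(287 + 3)/3 = -⅓*290 = -290/3 ≈ -96.667)
R/(-343) - 183/(7⁴) = -290/3/(-343) - 183/(7⁴) = -290/3*(-1/343) - 183/2401 = 290/1029 - 183*1/2401 = 290/1029 - 183/2401 = 1481/7203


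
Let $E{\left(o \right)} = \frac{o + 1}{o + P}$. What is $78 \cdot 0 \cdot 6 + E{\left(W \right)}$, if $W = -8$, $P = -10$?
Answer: $\frac{7}{18} \approx 0.38889$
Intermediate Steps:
$E{\left(o \right)} = \frac{1 + o}{-10 + o}$ ($E{\left(o \right)} = \frac{o + 1}{o - 10} = \frac{1 + o}{-10 + o}$)
$78 \cdot 0 \cdot 6 + E{\left(W \right)} = 78 \cdot 0 \cdot 6 + \frac{1 - 8}{-10 - 8} = 78 \cdot 0 + \frac{1}{-18} \left(-7\right) = 0 - - \frac{7}{18} = 0 + \frac{7}{18} = \frac{7}{18}$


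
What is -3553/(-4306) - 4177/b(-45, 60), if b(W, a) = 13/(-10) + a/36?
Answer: -539545777/47366 ≈ -11391.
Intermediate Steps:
b(W, a) = -13/10 + a/36 (b(W, a) = 13*(-⅒) + a*(1/36) = -13/10 + a/36)
-3553/(-4306) - 4177/b(-45, 60) = -3553/(-4306) - 4177/(-13/10 + (1/36)*60) = -3553*(-1/4306) - 4177/(-13/10 + 5/3) = 3553/4306 - 4177/11/30 = 3553/4306 - 4177*30/11 = 3553/4306 - 125310/11 = -539545777/47366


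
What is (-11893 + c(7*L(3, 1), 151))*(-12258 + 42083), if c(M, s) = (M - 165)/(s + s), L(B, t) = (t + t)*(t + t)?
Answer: -107126120975/302 ≈ -3.5472e+8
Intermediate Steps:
L(B, t) = 4*t² (L(B, t) = (2*t)*(2*t) = 4*t²)
c(M, s) = (-165 + M)/(2*s) (c(M, s) = (-165 + M)/((2*s)) = (-165 + M)*(1/(2*s)) = (-165 + M)/(2*s))
(-11893 + c(7*L(3, 1), 151))*(-12258 + 42083) = (-11893 + (½)*(-165 + 7*(4*1²))/151)*(-12258 + 42083) = (-11893 + (½)*(1/151)*(-165 + 7*(4*1)))*29825 = (-11893 + (½)*(1/151)*(-165 + 7*4))*29825 = (-11893 + (½)*(1/151)*(-165 + 28))*29825 = (-11893 + (½)*(1/151)*(-137))*29825 = (-11893 - 137/302)*29825 = -3591823/302*29825 = -107126120975/302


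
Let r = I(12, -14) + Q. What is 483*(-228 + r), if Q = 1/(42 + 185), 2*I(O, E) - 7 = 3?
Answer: -24449460/227 ≈ -1.0771e+5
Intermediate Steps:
I(O, E) = 5 (I(O, E) = 7/2 + (½)*3 = 7/2 + 3/2 = 5)
Q = 1/227 ≈ 0.0044053
r = 1136/227 (r = 5 + 1/227 = 1136/227 ≈ 5.0044)
483*(-228 + r) = 483*(-228 + 1136/227) = 483*(-50620/227) = -24449460/227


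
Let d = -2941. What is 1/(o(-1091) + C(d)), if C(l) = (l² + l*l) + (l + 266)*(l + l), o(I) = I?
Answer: 1/33032221 ≈ 3.0273e-8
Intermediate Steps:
C(l) = 2*l² + 2*l*(266 + l) (C(l) = (l² + l²) + (266 + l)*(2*l) = 2*l² + 2*l*(266 + l))
1/(o(-1091) + C(d)) = 1/(-1091 + 4*(-2941)*(133 - 2941)) = 1/(-1091 + 4*(-2941)*(-2808)) = 1/(-1091 + 33033312) = 1/33032221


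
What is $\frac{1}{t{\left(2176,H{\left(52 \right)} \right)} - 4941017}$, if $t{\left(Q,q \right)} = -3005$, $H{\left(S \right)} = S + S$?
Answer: $- \frac{1}{4944022} \approx -2.0226 \cdot 10^{-7}$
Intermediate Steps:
$H{\left(S \right)} = 2 S$
$\frac{1}{t{\left(2176,H{\left(52 \right)} \right)} - 4941017} = \frac{1}{-3005 - 4941017} = \frac{1}{-4944022} = - \frac{1}{4944022}$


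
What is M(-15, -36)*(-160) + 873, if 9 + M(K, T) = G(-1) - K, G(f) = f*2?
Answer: 233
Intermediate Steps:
G(f) = 2*f
M(K, T) = -11 - K (M(K, T) = -9 + (2*(-1) - K) = -9 + (-2 - K) = -11 - K)
M(-15, -36)*(-160) + 873 = (-11 - 1*(-15))*(-160) + 873 = (-11 + 15)*(-160) + 873 = 4*(-160) + 873 = -640 + 873 = 233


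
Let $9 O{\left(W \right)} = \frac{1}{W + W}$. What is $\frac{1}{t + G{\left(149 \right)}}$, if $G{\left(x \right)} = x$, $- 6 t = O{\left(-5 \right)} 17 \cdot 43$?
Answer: $\frac{540}{81191} \approx 0.006651$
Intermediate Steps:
$O{\left(W \right)} = \frac{1}{18 W}$ ($O{\left(W \right)} = \frac{1}{9 \left(W + W\right)} = \frac{1}{9 \cdot 2 W} = \frac{\frac{1}{2} \frac{1}{W}}{9} = \frac{1}{18 W}$)
$t = \frac{731}{540}$ ($t = - \frac{\frac{1}{18 \left(-5\right)} 17 \cdot 43}{6} = - \frac{\frac{1}{18} \left(- \frac{1}{5}\right) 17 \cdot 43}{6} = - \frac{\left(- \frac{1}{90}\right) 17 \cdot 43}{6} = - \frac{\left(- \frac{17}{90}\right) 43}{6} = \left(- \frac{1}{6}\right) \left(- \frac{731}{90}\right) = \frac{731}{540} \approx 1.3537$)
$\frac{1}{t + G{\left(149 \right)}} = \frac{1}{\frac{731}{540} + 149} = \frac{1}{\frac{81191}{540}} = \frac{540}{81191}$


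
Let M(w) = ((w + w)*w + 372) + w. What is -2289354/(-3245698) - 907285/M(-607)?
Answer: -629145362114/1195492812887 ≈ -0.52626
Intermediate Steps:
M(w) = 372 + w + 2*w² (M(w) = ((2*w)*w + 372) + w = (2*w² + 372) + w = (372 + 2*w²) + w = 372 + w + 2*w²)
-2289354/(-3245698) - 907285/M(-607) = -2289354/(-3245698) - 907285/(372 - 607 + 2*(-607)²) = -2289354*(-1/3245698) - 907285/(372 - 607 + 2*368449) = 1144677/1622849 - 907285/(372 - 607 + 736898) = 1144677/1622849 - 907285/736663 = -629145362114/1195492812887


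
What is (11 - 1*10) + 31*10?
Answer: 311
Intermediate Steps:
(11 - 1*10) + 31*10 = (11 - 10) + 310 = 1 + 310 = 311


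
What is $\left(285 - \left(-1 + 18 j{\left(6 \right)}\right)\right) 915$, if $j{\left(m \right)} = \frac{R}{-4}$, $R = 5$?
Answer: $\frac{564555}{2} \approx 2.8228 \cdot 10^{5}$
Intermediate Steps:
$j{\left(m \right)} = - \frac{5}{4}$ ($j{\left(m \right)} = \frac{5}{-4} = 5 \left(- \frac{1}{4}\right) = - \frac{5}{4}$)
$\left(285 - \left(-1 + 18 j{\left(6 \right)}\right)\right) 915 = \left(285 + \left(1 - - \frac{45}{2}\right)\right) 915 = \left(285 + \left(1 + \frac{45}{2}\right)\right) 915 = \left(285 + \frac{47}{2}\right) 915 = \frac{617}{2} \cdot 915 = \frac{564555}{2}$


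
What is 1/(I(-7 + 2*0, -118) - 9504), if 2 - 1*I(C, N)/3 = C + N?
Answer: -1/9123 ≈ -0.00010961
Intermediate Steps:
I(C, N) = 6 - 3*C - 3*N (I(C, N) = 6 - 3*(C + N) = 6 + (-3*C - 3*N) = 6 - 3*C - 3*N)
1/(I(-7 + 2*0, -118) - 9504) = 1/((6 - 3*(-7 + 2*0) - 3*(-118)) - 9504) = 1/((6 - 3*(-7 + 0) + 354) - 9504) = 1/((6 - 3*(-7) + 354) - 9504) = 1/((6 + 21 + 354) - 9504) = 1/(381 - 9504) = 1/(-9123) = -1/9123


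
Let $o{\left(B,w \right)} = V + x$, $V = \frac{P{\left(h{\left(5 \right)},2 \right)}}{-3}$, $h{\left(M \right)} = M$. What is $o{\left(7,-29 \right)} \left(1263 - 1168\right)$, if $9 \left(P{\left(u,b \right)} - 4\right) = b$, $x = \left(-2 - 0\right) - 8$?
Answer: $- \frac{29260}{27} \approx -1083.7$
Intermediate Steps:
$x = -10$ ($x = \left(-2 + 0\right) - 8 = -2 - 8 = -10$)
$P{\left(u,b \right)} = 4 + \frac{b}{9}$
$V = - \frac{38}{27}$ ($V = \frac{4 + \frac{1}{9} \cdot 2}{-3} = \left(4 + \frac{2}{9}\right) \left(- \frac{1}{3}\right) = \frac{38}{9} \left(- \frac{1}{3}\right) = - \frac{38}{27} \approx -1.4074$)
$o{\left(B,w \right)} = - \frac{308}{27}$ ($o{\left(B,w \right)} = - \frac{38}{27} - 10 = - \frac{308}{27}$)
$o{\left(7,-29 \right)} \left(1263 - 1168\right) = - \frac{308 \left(1263 - 1168\right)}{27} = \left(- \frac{308}{27}\right) 95 = - \frac{29260}{27}$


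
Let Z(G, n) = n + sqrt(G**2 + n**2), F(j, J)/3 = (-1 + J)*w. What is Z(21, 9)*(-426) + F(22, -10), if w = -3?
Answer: -3735 - 1278*sqrt(58) ≈ -13468.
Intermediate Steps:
F(j, J) = 9 - 9*J (F(j, J) = 3*((-1 + J)*(-3)) = 3*(3 - 3*J) = 9 - 9*J)
Z(21, 9)*(-426) + F(22, -10) = (9 + sqrt(21**2 + 9**2))*(-426) + (9 - 9*(-10)) = (9 + sqrt(441 + 81))*(-426) + (9 + 90) = (9 + sqrt(522))*(-426) + 99 = (9 + 3*sqrt(58))*(-426) + 99 = (-3834 - 1278*sqrt(58)) + 99 = -3735 - 1278*sqrt(58)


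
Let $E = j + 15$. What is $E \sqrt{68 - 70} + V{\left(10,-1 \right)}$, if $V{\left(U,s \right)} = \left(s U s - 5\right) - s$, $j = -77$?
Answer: $6 - 62 i \sqrt{2} \approx 6.0 - 87.681 i$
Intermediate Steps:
$V{\left(U,s \right)} = -5 - s + U s^{2}$ ($V{\left(U,s \right)} = \left(U s s - 5\right) - s = \left(U s^{2} - 5\right) - s = \left(-5 + U s^{2}\right) - s = -5 - s + U s^{2}$)
$E = -62$ ($E = -77 + 15 = -62$)
$E \sqrt{68 - 70} + V{\left(10,-1 \right)} = - 62 \sqrt{68 - 70} - \left(4 - 10\right) = - 62 \sqrt{-2} + \left(-5 + 1 + 10 \cdot 1\right) = - 62 i \sqrt{2} + \left(-5 + 1 + 10\right) = - 62 i \sqrt{2} + 6 = 6 - 62 i \sqrt{2}$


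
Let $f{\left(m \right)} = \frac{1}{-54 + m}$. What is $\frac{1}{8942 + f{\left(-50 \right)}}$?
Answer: $\frac{104}{929967} \approx 0.00011183$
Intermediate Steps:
$\frac{1}{8942 + f{\left(-50 \right)}} = \frac{1}{8942 + \frac{1}{-54 - 50}} = \frac{1}{8942 + \frac{1}{-104}} = \frac{1}{8942 - \frac{1}{104}} = \frac{1}{\frac{929967}{104}} = \frac{104}{929967}$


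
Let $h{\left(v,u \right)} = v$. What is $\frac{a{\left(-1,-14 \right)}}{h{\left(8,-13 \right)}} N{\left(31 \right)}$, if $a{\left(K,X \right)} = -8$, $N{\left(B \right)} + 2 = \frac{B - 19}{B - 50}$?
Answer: $\frac{50}{19} \approx 2.6316$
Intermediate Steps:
$N{\left(B \right)} = -2 + \frac{-19 + B}{-50 + B}$ ($N{\left(B \right)} = -2 + \frac{B - 19}{B - 50} = -2 + \frac{-19 + B}{-50 + B}$)
$\frac{a{\left(-1,-14 \right)}}{h{\left(8,-13 \right)}} N{\left(31 \right)} = - \frac{8}{8} \frac{81 - 31}{-50 + 31} = \left(-8\right) \frac{1}{8} \frac{81 - 31}{-19} = - \frac{\left(-1\right) 50}{19} = \left(-1\right) \left(- \frac{50}{19}\right) = \frac{50}{19}$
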